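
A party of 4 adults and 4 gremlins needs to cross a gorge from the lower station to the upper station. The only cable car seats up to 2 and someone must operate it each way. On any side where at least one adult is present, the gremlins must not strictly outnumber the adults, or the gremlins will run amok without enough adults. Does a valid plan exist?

Following every safe sequence of crossings from the start, the most of the 8 that can be at the upper station as the cable car arrives there on crossings 1, 3, 5 is 2, 3, 4 respectively; the best ever achieved is 4 of 8.
From crossing 7 on, no configuration arises that was not already reachable earlier: only 11 distinct safe configurations (who is on which side, and where the cable car is) can ever be reached, none of them has everyone across, and every continuation just revisits them. They are: 0 adults + 0 gremlins across (cable car back at the start); 0 adults + 1 gremlin across (cable car there); 0 adults + 1 gremlin across (cable car back at the start); 0 adults + 2 gremlins across (cable car there); 0 adults + 2 gremlins across (cable car back at the start); 0 adults + 3 gremlins across (cable car there); 0 adults + 3 gremlins across (cable car back at the start); 0 adults + 4 gremlins across (cable car there); 1 adult + 1 gremlin across (cable car there); 1 adult + 1 gremlin across (cable car back at the start); 2 adults + 2 gremlins across (cable car there). So no valid plan exists.

No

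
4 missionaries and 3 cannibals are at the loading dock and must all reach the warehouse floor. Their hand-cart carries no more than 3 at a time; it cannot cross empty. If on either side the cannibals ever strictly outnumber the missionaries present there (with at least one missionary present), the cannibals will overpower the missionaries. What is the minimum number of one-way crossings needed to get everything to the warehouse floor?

5

Counting alone: each trip to the warehouse floor takes at most 3 across and each return brings at least 1 back, so after t trips out (and t−1 returns) at most 3t − (t−1) of the 7 are across; that first reaches 7 at t = 3, so at least 5 crossings are needed.
The plan below uses exactly 5 crossings, so it is optimal:
1. 3 cannibals → the warehouse floor.  (the loading dock: 4M 0C; the warehouse floor: 0M 3C)
2. 1 cannibal ← the loading dock.  (the loading dock: 4M 1C; the warehouse floor: 0M 2C)
3. 3 missionaries → the warehouse floor.  (the loading dock: 1M 1C; the warehouse floor: 3M 2C)
4. 1 missionary ← the loading dock.  (the loading dock: 2M 1C; the warehouse floor: 2M 2C)
5. 2 missionaries and 1 cannibal → the warehouse floor.  (the loading dock: 0M 0C; the warehouse floor: 4M 3C)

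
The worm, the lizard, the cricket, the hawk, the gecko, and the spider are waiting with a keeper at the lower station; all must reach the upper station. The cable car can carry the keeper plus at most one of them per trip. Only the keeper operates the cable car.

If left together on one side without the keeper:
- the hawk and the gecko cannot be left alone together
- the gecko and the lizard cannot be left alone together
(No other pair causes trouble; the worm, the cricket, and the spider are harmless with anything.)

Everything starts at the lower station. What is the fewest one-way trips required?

13

Counting alone: the keeper can take at most 1 across per trip to the upper station, so moving all 6 needs at least 6 loaded trips out, with a return between consecutive ones — at least 11 crossings.
The safety rule pushes this higher. Following every safe sequence of crossings, the most of the 6 that can be at the upper station as the cable car arrives there on crossing 11 is 5 — never all 6.
So no plan with fewer than 13 crossings exists, and this one achieves 13:
1. Keeper goes to the upper station with the gecko.  [the lower station: the cricket, the hawk, the lizard, the spider, the worm | the upper station: the gecko]
2. Keeper goes back to the lower station alone.  [the lower station: the cricket, the hawk, the lizard, the spider, the worm | the upper station: the gecko]
3. Keeper goes to the upper station with the worm.  [the lower station: the cricket, the hawk, the lizard, the spider | the upper station: the gecko, the worm]
4. Keeper goes back to the lower station alone.  [the lower station: the cricket, the hawk, the lizard, the spider | the upper station: the gecko, the worm]
5. Keeper goes to the upper station with the lizard.  [the lower station: the cricket, the hawk, the spider | the upper station: the gecko, the lizard, the worm]
6. Keeper goes back to the lower station with the gecko.  [the lower station: the cricket, the gecko, the hawk, the spider | the upper station: the lizard, the worm]
7. Keeper goes to the upper station with the hawk.  [the lower station: the cricket, the gecko, the spider | the upper station: the hawk, the lizard, the worm]
8. Keeper goes back to the lower station alone.  [the lower station: the cricket, the gecko, the spider | the upper station: the hawk, the lizard, the worm]
9. Keeper goes to the upper station with the cricket.  [the lower station: the gecko, the spider | the upper station: the cricket, the hawk, the lizard, the worm]
10. Keeper goes back to the lower station alone.  [the lower station: the gecko, the spider | the upper station: the cricket, the hawk, the lizard, the worm]
11. Keeper goes to the upper station with the spider.  [the lower station: the gecko | the upper station: the cricket, the hawk, the lizard, the spider, the worm]
12. Keeper goes back to the lower station alone.  [the lower station: the gecko | the upper station: the cricket, the hawk, the lizard, the spider, the worm]
13. Keeper goes to the upper station with the gecko.  [the lower station: — | the upper station: the cricket, the gecko, the hawk, the lizard, the spider, the worm]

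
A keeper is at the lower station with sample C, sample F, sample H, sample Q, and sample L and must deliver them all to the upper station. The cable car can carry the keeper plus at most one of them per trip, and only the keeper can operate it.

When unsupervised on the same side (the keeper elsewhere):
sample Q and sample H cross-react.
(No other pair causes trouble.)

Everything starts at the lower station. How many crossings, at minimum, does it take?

Counting alone: the keeper can take at most 1 across per trip to the upper station, so moving all 5 needs at least 5 loaded trips out, with a return between consecutive ones — at least 9 crossings.
The plan below uses exactly 9 crossings, so it is optimal:
1. Keeper goes to the upper station with sample H.  [the lower station: sample C, sample F, sample L, sample Q | the upper station: sample H]
2. Keeper goes back to the lower station alone.  [the lower station: sample C, sample F, sample L, sample Q | the upper station: sample H]
3. Keeper goes to the upper station with sample C.  [the lower station: sample F, sample L, sample Q | the upper station: sample C, sample H]
4. Keeper goes back to the lower station alone.  [the lower station: sample F, sample L, sample Q | the upper station: sample C, sample H]
5. Keeper goes to the upper station with sample F.  [the lower station: sample L, sample Q | the upper station: sample C, sample F, sample H]
6. Keeper goes back to the lower station alone.  [the lower station: sample L, sample Q | the upper station: sample C, sample F, sample H]
7. Keeper goes to the upper station with sample L.  [the lower station: sample Q | the upper station: sample C, sample F, sample H, sample L]
8. Keeper goes back to the lower station alone.  [the lower station: sample Q | the upper station: sample C, sample F, sample H, sample L]
9. Keeper goes to the upper station with sample Q.  [the lower station: — | the upper station: sample C, sample F, sample H, sample L, sample Q]

9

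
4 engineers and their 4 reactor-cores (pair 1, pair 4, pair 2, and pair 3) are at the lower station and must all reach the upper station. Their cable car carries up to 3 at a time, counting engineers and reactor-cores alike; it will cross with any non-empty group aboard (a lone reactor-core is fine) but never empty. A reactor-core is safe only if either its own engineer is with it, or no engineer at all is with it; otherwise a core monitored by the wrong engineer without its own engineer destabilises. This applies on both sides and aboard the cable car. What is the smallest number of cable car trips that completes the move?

Counting alone: each trip to the upper station takes at most 3 across and each return brings at least 1 back, so after t trips out (and t−1 returns) at most 3t − (t−1) of the 8 are across; that first reaches 8 at t = 4, so at least 7 crossings are needed.
The safety rule pushes this higher. Following every safe sequence of crossings, the most of the 8 that can be at the upper station as the cable car arrives there on crossing 7 is 7 — never all 8.
So no plan with fewer than 9 crossings exists, and this one achieves 9:
1. engineer 1 and reactor-core 1 cross → the upper station.
2. engineer 1 crosses ← the lower station.
3. engineer 1, engineer 4, and reactor-core 4 cross → the upper station.
4. engineer 1 and reactor-core 1 cross ← the lower station.
5. engineer 1, engineer 2, and engineer 3 cross → the upper station.
6. reactor-core 4 crosses ← the lower station.
7. reactor-core 1 and reactor-core 4 cross → the upper station.
8. reactor-core 1 crosses ← the lower station.
9. reactor-core 1, reactor-core 2, and reactor-core 3 cross → the upper station.

9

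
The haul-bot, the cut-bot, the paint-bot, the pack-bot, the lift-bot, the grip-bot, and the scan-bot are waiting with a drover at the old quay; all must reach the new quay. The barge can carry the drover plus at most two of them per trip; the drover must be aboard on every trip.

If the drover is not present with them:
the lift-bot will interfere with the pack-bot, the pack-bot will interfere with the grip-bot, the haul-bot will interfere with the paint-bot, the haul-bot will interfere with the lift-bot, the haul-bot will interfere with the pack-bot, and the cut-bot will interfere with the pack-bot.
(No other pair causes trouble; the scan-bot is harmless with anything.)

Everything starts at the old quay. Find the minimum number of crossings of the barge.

11

Counting alone: the drover can take at most 2 across per trip to the new quay, so moving all 7 needs at least 4 loaded trips out, with a return between consecutive ones — at least 7 crossings.
The safety rule pushes this higher. Following every safe sequence of crossings, the most of the 7 that can be at the new quay as the barge arrives there on crossings 7, 9 is 5, 6 respectively — never all 7.
So no plan with fewer than 11 crossings exists, and this one achieves 11:
1. Drover goes to the new quay with the haul-bot and the pack-bot.
2. Drover goes back to the old quay with the haul-bot.
3. Drover goes to the new quay with the cut-bot and the haul-bot.
4. Drover goes back to the old quay with the pack-bot.
5. Drover goes to the new quay with the grip-bot and the pack-bot.
6. Drover goes back to the old quay with the pack-bot.
7. Drover goes to the new quay with the lift-bot and the paint-bot.
8. Drover goes back to the old quay with the haul-bot.
9. Drover goes to the new quay with the haul-bot and the scan-bot.
10. Drover goes back to the old quay with the haul-bot.
11. Drover goes to the new quay with the haul-bot and the pack-bot.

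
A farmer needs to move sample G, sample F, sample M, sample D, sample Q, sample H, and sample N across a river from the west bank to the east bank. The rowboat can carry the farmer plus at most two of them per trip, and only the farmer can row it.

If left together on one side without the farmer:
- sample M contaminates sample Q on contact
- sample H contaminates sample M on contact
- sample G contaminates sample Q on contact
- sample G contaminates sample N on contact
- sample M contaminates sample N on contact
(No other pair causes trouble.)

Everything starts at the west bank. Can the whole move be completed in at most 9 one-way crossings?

Yes

Yes — this plan uses 9 crossings (≤ 9):
1. Farmer goes to the east bank with sample G and sample M.
2. Farmer goes back to the west bank alone.
3. Farmer goes to the east bank with sample F.
4. Farmer goes back to the west bank alone.
5. Farmer goes to the east bank with sample D and sample Q.
6. Farmer goes back to the west bank with sample G and sample M.
7. Farmer goes to the east bank with sample H and sample N.
8. Farmer goes back to the west bank alone.
9. Farmer goes to the east bank with sample G and sample M.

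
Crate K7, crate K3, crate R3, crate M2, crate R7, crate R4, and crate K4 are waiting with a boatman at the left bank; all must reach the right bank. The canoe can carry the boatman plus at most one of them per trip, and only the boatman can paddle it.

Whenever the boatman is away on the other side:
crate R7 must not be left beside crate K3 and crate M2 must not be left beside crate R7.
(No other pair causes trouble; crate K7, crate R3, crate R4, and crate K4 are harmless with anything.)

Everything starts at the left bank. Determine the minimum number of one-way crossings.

15

Counting alone: the boatman can take at most 1 across per trip to the right bank, so moving all 7 needs at least 7 loaded trips out, with a return between consecutive ones — at least 13 crossings.
The safety rule pushes this higher. Following every safe sequence of crossings, the most of the 7 that can be at the right bank as the canoe arrives there on crossing 13 is 6 — never all 7.
So no plan with fewer than 15 crossings exists, and this one achieves 15:
1. Boatman goes to the right bank with crate R7.
2. Boatman goes back to the left bank alone.
3. Boatman goes to the right bank with crate K7.
4. Boatman goes back to the left bank alone.
5. Boatman goes to the right bank with crate K3.
6. Boatman goes back to the left bank with crate R7.
7. Boatman goes to the right bank with crate M2.
8. Boatman goes back to the left bank alone.
9. Boatman goes to the right bank with crate R3.
10. Boatman goes back to the left bank alone.
11. Boatman goes to the right bank with crate R4.
12. Boatman goes back to the left bank alone.
13. Boatman goes to the right bank with crate K4.
14. Boatman goes back to the left bank alone.
15. Boatman goes to the right bank with crate R7.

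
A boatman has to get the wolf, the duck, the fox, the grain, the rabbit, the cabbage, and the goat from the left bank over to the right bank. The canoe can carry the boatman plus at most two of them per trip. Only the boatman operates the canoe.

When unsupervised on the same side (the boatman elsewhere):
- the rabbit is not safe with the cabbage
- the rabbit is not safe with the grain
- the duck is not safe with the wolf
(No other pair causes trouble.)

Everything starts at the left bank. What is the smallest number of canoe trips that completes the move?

Counting alone: the boatman can take at most 2 across per trip to the right bank, so moving all 7 needs at least 4 loaded trips out, with a return between consecutive ones — at least 7 crossings.
The plan below uses exactly 7 crossings, so it is optimal:
1. Boatman goes to the right bank with the rabbit and the wolf.  [the left bank: the cabbage, the duck, the fox, the goat, the grain | the right bank: the rabbit, the wolf]
2. Boatman goes back to the left bank alone.  [the left bank: the cabbage, the duck, the fox, the goat, the grain | the right bank: the rabbit, the wolf]
3. Boatman goes to the right bank with the fox and the grain.  [the left bank: the cabbage, the duck, the goat | the right bank: the fox, the grain, the rabbit, the wolf]
4. Boatman goes back to the left bank with the rabbit.  [the left bank: the cabbage, the duck, the goat, the rabbit | the right bank: the fox, the grain, the wolf]
5. Boatman goes to the right bank with the cabbage and the goat.  [the left bank: the duck, the rabbit | the right bank: the cabbage, the fox, the goat, the grain, the wolf]
6. Boatman goes back to the left bank alone.  [the left bank: the duck, the rabbit | the right bank: the cabbage, the fox, the goat, the grain, the wolf]
7. Boatman goes to the right bank with the duck and the rabbit.  [the left bank: — | the right bank: the cabbage, the duck, the fox, the goat, the grain, the rabbit, the wolf]

7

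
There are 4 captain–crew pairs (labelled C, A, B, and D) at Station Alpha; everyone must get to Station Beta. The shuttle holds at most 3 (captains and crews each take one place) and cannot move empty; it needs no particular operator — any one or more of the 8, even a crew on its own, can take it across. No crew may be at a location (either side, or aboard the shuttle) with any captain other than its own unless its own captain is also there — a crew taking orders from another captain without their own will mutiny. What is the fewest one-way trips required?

Counting alone: each trip to Station Beta takes at most 3 across and each return brings at least 1 back, so after t trips out (and t−1 returns) at most 3t − (t−1) of the 8 are across; that first reaches 8 at t = 4, so at least 7 crossings are needed.
The safety rule pushes this higher. Following every safe sequence of crossings, the most of the 8 that can be at Station Beta as the shuttle arrives there on crossing 7 is 7 — never all 8.
So no plan with fewer than 9 crossings exists, and this one achieves 9:
1. captain C and crew C cross → Station Beta.
2. captain C crosses ← Station Alpha.
3. captain A, captain C, and crew A cross → Station Beta.
4. captain C and crew C cross ← Station Alpha.
5. captain B, captain C, and captain D cross → Station Beta.
6. crew A crosses ← Station Alpha.
7. crew A and crew C cross → Station Beta.
8. crew C crosses ← Station Alpha.
9. crew B, crew C, and crew D cross → Station Beta.

9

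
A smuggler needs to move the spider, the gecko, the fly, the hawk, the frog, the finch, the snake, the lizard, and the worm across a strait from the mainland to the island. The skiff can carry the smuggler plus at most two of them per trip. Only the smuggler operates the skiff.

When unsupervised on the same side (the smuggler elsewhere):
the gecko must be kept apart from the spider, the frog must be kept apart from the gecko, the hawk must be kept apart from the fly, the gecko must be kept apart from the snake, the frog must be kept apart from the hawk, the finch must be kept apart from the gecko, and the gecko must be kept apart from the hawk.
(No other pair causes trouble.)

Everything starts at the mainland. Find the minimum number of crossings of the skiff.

Counting alone: the smuggler can take at most 2 across per trip to the island, so moving all 9 needs at least 5 loaded trips out, with a return between consecutive ones — at least 9 crossings.
The safety rule pushes this higher. Following every safe sequence of crossings, the most of the 9 that can be at the island as the skiff arrives there on crossings 9, 11, 13 is 6, 7, 8 respectively — never all 9.
So no plan with fewer than 15 crossings exists, and this one achieves 15:
1. Smuggler goes to the island with the gecko and the hawk.  [the mainland: the finch, the fly, the frog, the lizard, the snake, the spider, the worm | the island: the gecko, the hawk]
2. Smuggler goes back to the mainland with the gecko.  [the mainland: the finch, the fly, the frog, the gecko, the lizard, the snake, the spider, the worm | the island: the hawk]
3. Smuggler goes to the island with the gecko and the spider.  [the mainland: the finch, the fly, the frog, the lizard, the snake, the worm | the island: the gecko, the hawk, the spider]
4. Smuggler goes back to the mainland with the gecko.  [the mainland: the finch, the fly, the frog, the gecko, the lizard, the snake, the worm | the island: the hawk, the spider]
5. Smuggler goes to the island with the finch and the gecko.  [the mainland: the fly, the frog, the lizard, the snake, the worm | the island: the finch, the gecko, the hawk, the spider]
6. Smuggler goes back to the mainland with the gecko.  [the mainland: the fly, the frog, the gecko, the lizard, the snake, the worm | the island: the finch, the hawk, the spider]
7. Smuggler goes to the island with the gecko and the snake.  [the mainland: the fly, the frog, the lizard, the worm | the island: the finch, the gecko, the hawk, the snake, the spider]
8. Smuggler goes back to the mainland with the gecko.  [the mainland: the fly, the frog, the gecko, the lizard, the worm | the island: the finch, the hawk, the snake, the spider]
9. Smuggler goes to the island with the gecko and the lizard.  [the mainland: the fly, the frog, the worm | the island: the finch, the gecko, the hawk, the lizard, the snake, the spider]
10. Smuggler goes back to the mainland with the gecko.  [the mainland: the fly, the frog, the gecko, the worm | the island: the finch, the hawk, the lizard, the snake, the spider]
11. Smuggler goes to the island with the gecko and the worm.  [the mainland: the fly, the frog | the island: the finch, the gecko, the hawk, the lizard, the snake, the spider, the worm]
12. Smuggler goes back to the mainland with the gecko.  [the mainland: the fly, the frog, the gecko | the island: the finch, the hawk, the lizard, the snake, the spider, the worm]
13. Smuggler goes to the island with the fly and the frog.  [the mainland: the gecko | the island: the finch, the fly, the frog, the hawk, the lizard, the snake, the spider, the worm]
14. Smuggler goes back to the mainland with the hawk.  [the mainland: the gecko, the hawk | the island: the finch, the fly, the frog, the lizard, the snake, the spider, the worm]
15. Smuggler goes to the island with the gecko and the hawk.  [the mainland: — | the island: the finch, the fly, the frog, the gecko, the hawk, the lizard, the snake, the spider, the worm]

15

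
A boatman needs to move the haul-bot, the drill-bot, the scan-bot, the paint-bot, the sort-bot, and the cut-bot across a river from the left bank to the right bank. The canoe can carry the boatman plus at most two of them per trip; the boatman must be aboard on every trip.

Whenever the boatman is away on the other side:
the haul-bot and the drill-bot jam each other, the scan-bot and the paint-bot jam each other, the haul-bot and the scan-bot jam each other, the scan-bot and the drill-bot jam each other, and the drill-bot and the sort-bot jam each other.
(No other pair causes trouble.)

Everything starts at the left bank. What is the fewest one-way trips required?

9

Counting alone: the boatman can take at most 2 across per trip to the right bank, so moving all 6 needs at least 3 loaded trips out, with a return between consecutive ones — at least 5 crossings.
The safety rule pushes this higher. Following every safe sequence of crossings, the most of the 6 that can be at the right bank as the canoe arrives there on crossings 5, 7 is 4, 5 respectively — never all 6.
So no plan with fewer than 9 crossings exists, and this one achieves 9:
1. Boatman goes to the right bank with the drill-bot and the scan-bot.  [the left bank: the cut-bot, the haul-bot, the paint-bot, the sort-bot | the right bank: the drill-bot, the scan-bot]
2. Boatman goes back to the left bank with the drill-bot.  [the left bank: the cut-bot, the drill-bot, the haul-bot, the paint-bot, the sort-bot | the right bank: the scan-bot]
3. Boatman goes to the right bank with the haul-bot and the sort-bot.  [the left bank: the cut-bot, the drill-bot, the paint-bot | the right bank: the haul-bot, the scan-bot, the sort-bot]
4. Boatman goes back to the left bank with the haul-bot.  [the left bank: the cut-bot, the drill-bot, the haul-bot, the paint-bot | the right bank: the scan-bot, the sort-bot]
5. Boatman goes to the right bank with the haul-bot and the paint-bot.  [the left bank: the cut-bot, the drill-bot | the right bank: the haul-bot, the paint-bot, the scan-bot, the sort-bot]
6. Boatman goes back to the left bank with the scan-bot.  [the left bank: the cut-bot, the drill-bot, the scan-bot | the right bank: the haul-bot, the paint-bot, the sort-bot]
7. Boatman goes to the right bank with the cut-bot and the drill-bot.  [the left bank: the scan-bot | the right bank: the cut-bot, the drill-bot, the haul-bot, the paint-bot, the sort-bot]
8. Boatman goes back to the left bank with the drill-bot.  [the left bank: the drill-bot, the scan-bot | the right bank: the cut-bot, the haul-bot, the paint-bot, the sort-bot]
9. Boatman goes to the right bank with the drill-bot and the scan-bot.  [the left bank: — | the right bank: the cut-bot, the drill-bot, the haul-bot, the paint-bot, the scan-bot, the sort-bot]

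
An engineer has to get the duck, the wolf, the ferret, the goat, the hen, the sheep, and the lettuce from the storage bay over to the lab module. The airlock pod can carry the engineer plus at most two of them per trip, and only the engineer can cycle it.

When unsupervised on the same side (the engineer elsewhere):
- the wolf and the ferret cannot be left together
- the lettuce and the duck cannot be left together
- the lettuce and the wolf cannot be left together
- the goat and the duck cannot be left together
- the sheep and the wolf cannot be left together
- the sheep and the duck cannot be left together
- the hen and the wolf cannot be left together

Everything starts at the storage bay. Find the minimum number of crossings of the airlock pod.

9

Counting alone: the engineer can take at most 2 across per trip to the lab module, so moving all 7 needs at least 4 loaded trips out, with a return between consecutive ones — at least 7 crossings.
The safety rule pushes this higher. Following every safe sequence of crossings, the most of the 7 that can be at the lab module as the airlock pod arrives there on crossing 7 is 6 — never all 7.
So no plan with fewer than 9 crossings exists, and this one achieves 9:
1. Engineer goes to the lab module with the duck and the wolf.
2. Engineer goes back to the storage bay alone.
3. Engineer goes to the lab module with the goat.
4. Engineer goes back to the storage bay with the duck.
5. Engineer goes to the lab module with the lettuce and the sheep.
6. Engineer goes back to the storage bay with the wolf.
7. Engineer goes to the lab module with the ferret and the hen.
8. Engineer goes back to the storage bay alone.
9. Engineer goes to the lab module with the duck and the wolf.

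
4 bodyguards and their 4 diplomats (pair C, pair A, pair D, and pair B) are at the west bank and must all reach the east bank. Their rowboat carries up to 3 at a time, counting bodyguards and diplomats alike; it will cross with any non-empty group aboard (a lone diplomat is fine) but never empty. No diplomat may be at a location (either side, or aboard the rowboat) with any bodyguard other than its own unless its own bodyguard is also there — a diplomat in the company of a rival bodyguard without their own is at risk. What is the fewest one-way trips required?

Counting alone: each trip to the east bank takes at most 3 across and each return brings at least 1 back, so after t trips out (and t−1 returns) at most 3t − (t−1) of the 8 are across; that first reaches 8 at t = 4, so at least 7 crossings are needed.
The safety rule pushes this higher. Following every safe sequence of crossings, the most of the 8 that can be at the east bank as the rowboat arrives there on crossing 7 is 7 — never all 8.
So no plan with fewer than 9 crossings exists, and this one achieves 9:
1. bodyguard C and diplomat C cross → the east bank.
2. bodyguard C crosses ← the west bank.
3. bodyguard A, bodyguard C, and diplomat A cross → the east bank.
4. bodyguard C and diplomat C cross ← the west bank.
5. bodyguard B, bodyguard C, and bodyguard D cross → the east bank.
6. diplomat A crosses ← the west bank.
7. diplomat A and diplomat C cross → the east bank.
8. diplomat C crosses ← the west bank.
9. diplomat B, diplomat C, and diplomat D cross → the east bank.

9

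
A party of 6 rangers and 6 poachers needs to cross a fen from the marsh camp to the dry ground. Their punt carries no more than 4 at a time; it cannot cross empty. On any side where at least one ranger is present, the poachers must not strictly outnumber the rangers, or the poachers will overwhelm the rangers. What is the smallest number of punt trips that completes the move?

Counting alone: each trip to the dry ground takes at most 4 across and each return brings at least 1 back, so after t trips out (and t−1 returns) at most 4t − (t−1) of the 12 are across; that first reaches 12 at t = 4, so at least 7 crossings are needed.
The safety rule pushes this higher. Following every safe sequence of crossings, the most of the 12 that can be at the dry ground as the punt arrives there on crossing 7 is 11 — never all 12.
So no plan with fewer than 9 crossings exists, and this one achieves 9:
1. 2 poachers → the dry ground.  (the marsh camp: 6R 4P; the dry ground: 0R 2P)
2. 1 poacher ← the marsh camp.  (the marsh camp: 6R 5P; the dry ground: 0R 1P)
3. 4 poachers → the dry ground.  (the marsh camp: 6R 1P; the dry ground: 0R 5P)
4. 1 poacher ← the marsh camp.  (the marsh camp: 6R 2P; the dry ground: 0R 4P)
5. 4 rangers → the dry ground.  (the marsh camp: 2R 2P; the dry ground: 4R 4P)
6. 1 ranger and 1 poacher ← the marsh camp.  (the marsh camp: 3R 3P; the dry ground: 3R 3P)
7. 2 rangers and 2 poachers → the dry ground.  (the marsh camp: 1R 1P; the dry ground: 5R 5P)
8. 1 ranger and 1 poacher ← the marsh camp.  (the marsh camp: 2R 2P; the dry ground: 4R 4P)
9. 2 rangers and 2 poachers → the dry ground.  (the marsh camp: 0R 0P; the dry ground: 6R 6P)

9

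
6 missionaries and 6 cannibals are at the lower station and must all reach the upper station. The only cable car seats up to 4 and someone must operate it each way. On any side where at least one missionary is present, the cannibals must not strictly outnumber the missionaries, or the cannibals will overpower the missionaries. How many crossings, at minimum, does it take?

9

Counting alone: each trip to the upper station takes at most 4 across and each return brings at least 1 back, so after t trips out (and t−1 returns) at most 4t − (t−1) of the 12 are across; that first reaches 12 at t = 4, so at least 7 crossings are needed.
The safety rule pushes this higher. Following every safe sequence of crossings, the most of the 12 that can be at the upper station as the cable car arrives there on crossing 7 is 11 — never all 12.
So no plan with fewer than 9 crossings exists, and this one achieves 9:
1. 2 cannibals → the upper station.  (the lower station: 6M 4C; the upper station: 0M 2C)
2. 1 cannibal ← the lower station.  (the lower station: 6M 5C; the upper station: 0M 1C)
3. 4 cannibals → the upper station.  (the lower station: 6M 1C; the upper station: 0M 5C)
4. 1 cannibal ← the lower station.  (the lower station: 6M 2C; the upper station: 0M 4C)
5. 4 missionaries → the upper station.  (the lower station: 2M 2C; the upper station: 4M 4C)
6. 1 missionary and 1 cannibal ← the lower station.  (the lower station: 3M 3C; the upper station: 3M 3C)
7. 2 missionaries and 2 cannibals → the upper station.  (the lower station: 1M 1C; the upper station: 5M 5C)
8. 1 missionary and 1 cannibal ← the lower station.  (the lower station: 2M 2C; the upper station: 4M 4C)
9. 2 missionaries and 2 cannibals → the upper station.  (the lower station: 0M 0C; the upper station: 6M 6C)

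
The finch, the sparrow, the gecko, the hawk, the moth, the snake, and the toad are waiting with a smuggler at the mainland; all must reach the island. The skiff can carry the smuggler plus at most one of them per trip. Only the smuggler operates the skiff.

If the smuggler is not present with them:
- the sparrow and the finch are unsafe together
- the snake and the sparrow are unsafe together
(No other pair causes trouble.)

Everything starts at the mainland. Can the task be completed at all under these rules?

1. Smuggler goes to the island with the sparrow.  [the mainland: the finch, the gecko, the hawk, the moth, the snake, the toad | the island: the sparrow]
2. Smuggler goes back to the mainland alone.  [the mainland: the finch, the gecko, the hawk, the moth, the snake, the toad | the island: the sparrow]
3. Smuggler goes to the island with the finch.  [the mainland: the gecko, the hawk, the moth, the snake, the toad | the island: the finch, the sparrow]
4. Smuggler goes back to the mainland with the sparrow.  [the mainland: the gecko, the hawk, the moth, the snake, the sparrow, the toad | the island: the finch]
5. Smuggler goes to the island with the snake.  [the mainland: the gecko, the hawk, the moth, the sparrow, the toad | the island: the finch, the snake]
6. Smuggler goes back to the mainland alone.  [the mainland: the gecko, the hawk, the moth, the sparrow, the toad | the island: the finch, the snake]
7. Smuggler goes to the island with the gecko.  [the mainland: the hawk, the moth, the sparrow, the toad | the island: the finch, the gecko, the snake]
8. Smuggler goes back to the mainland alone.  [the mainland: the hawk, the moth, the sparrow, the toad | the island: the finch, the gecko, the snake]
9. Smuggler goes to the island with the hawk.  [the mainland: the moth, the sparrow, the toad | the island: the finch, the gecko, the hawk, the snake]
10. Smuggler goes back to the mainland alone.  [the mainland: the moth, the sparrow, the toad | the island: the finch, the gecko, the hawk, the snake]
11. Smuggler goes to the island with the moth.  [the mainland: the sparrow, the toad | the island: the finch, the gecko, the hawk, the moth, the snake]
12. Smuggler goes back to the mainland alone.  [the mainland: the sparrow, the toad | the island: the finch, the gecko, the hawk, the moth, the snake]
13. Smuggler goes to the island with the toad.  [the mainland: the sparrow | the island: the finch, the gecko, the hawk, the moth, the snake, the toad]
14. Smuggler goes back to the mainland alone.  [the mainland: the sparrow | the island: the finch, the gecko, the hawk, the moth, the snake, the toad]
15. Smuggler goes to the island with the sparrow.  [the mainland: — | the island: the finch, the gecko, the hawk, the moth, the snake, the sparrow, the toad]

Yes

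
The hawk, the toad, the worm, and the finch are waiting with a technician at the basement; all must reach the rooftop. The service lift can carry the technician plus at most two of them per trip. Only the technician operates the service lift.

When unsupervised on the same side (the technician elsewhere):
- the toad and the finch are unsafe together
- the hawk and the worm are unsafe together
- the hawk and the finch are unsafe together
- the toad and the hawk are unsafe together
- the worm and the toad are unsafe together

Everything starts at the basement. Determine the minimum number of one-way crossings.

5

Counting alone: the technician can take at most 2 across per trip to the rooftop, so moving all 4 needs at least 2 loaded trips out, with a return between consecutive ones — at least 3 crossings.
The safety rule pushes this higher. Following every safe sequence of crossings, the most of the 4 that can be at the rooftop as the service lift arrives there on crossing 3 is 3 — never all 4.
So no plan with fewer than 5 crossings exists, and this one achieves 5:
1. Technician goes to the rooftop with the hawk and the toad.  [the basement: the finch, the worm | the rooftop: the hawk, the toad]
2. Technician goes back to the basement with the hawk.  [the basement: the finch, the hawk, the worm | the rooftop: the toad]
3. Technician goes to the rooftop with the finch and the worm.  [the basement: the hawk | the rooftop: the finch, the toad, the worm]
4. Technician goes back to the basement with the toad.  [the basement: the hawk, the toad | the rooftop: the finch, the worm]
5. Technician goes to the rooftop with the hawk and the toad.  [the basement: — | the rooftop: the finch, the hawk, the toad, the worm]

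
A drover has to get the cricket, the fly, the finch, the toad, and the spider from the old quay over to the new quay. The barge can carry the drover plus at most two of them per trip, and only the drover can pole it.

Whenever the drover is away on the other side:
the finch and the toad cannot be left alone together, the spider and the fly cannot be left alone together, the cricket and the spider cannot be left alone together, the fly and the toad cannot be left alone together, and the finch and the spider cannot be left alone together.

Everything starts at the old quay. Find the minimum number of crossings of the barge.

Counting alone: the drover can take at most 2 across per trip to the new quay, so moving all 5 needs at least 3 loaded trips out, with a return between consecutive ones — at least 5 crossings.
The safety rule pushes this higher. Following every safe sequence of crossings, the most of the 5 that can be at the new quay as the barge arrives there on crossing 5 is 4 — never all 5.
So no plan with fewer than 7 crossings exists, and this one achieves 7:
1. Drover goes to the new quay with the spider and the toad.  [the old quay: the cricket, the finch, the fly | the new quay: the spider, the toad]
2. Drover goes back to the old quay alone.  [the old quay: the cricket, the finch, the fly | the new quay: the spider, the toad]
3. Drover goes to the new quay with the cricket.  [the old quay: the finch, the fly | the new quay: the cricket, the spider, the toad]
4. Drover goes back to the old quay with the spider.  [the old quay: the finch, the fly, the spider | the new quay: the cricket, the toad]
5. Drover goes to the new quay with the finch and the fly.  [the old quay: the spider | the new quay: the cricket, the finch, the fly, the toad]
6. Drover goes back to the old quay with the toad.  [the old quay: the spider, the toad | the new quay: the cricket, the finch, the fly]
7. Drover goes to the new quay with the spider and the toad.  [the old quay: — | the new quay: the cricket, the finch, the fly, the spider, the toad]

7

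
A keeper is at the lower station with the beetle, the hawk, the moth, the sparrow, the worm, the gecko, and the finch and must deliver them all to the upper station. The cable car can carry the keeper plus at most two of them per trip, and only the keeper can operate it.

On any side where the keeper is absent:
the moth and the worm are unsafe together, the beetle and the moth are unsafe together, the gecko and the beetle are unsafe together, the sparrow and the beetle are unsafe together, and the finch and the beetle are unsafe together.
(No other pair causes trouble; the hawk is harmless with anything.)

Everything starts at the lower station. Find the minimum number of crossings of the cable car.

9

Counting alone: the keeper can take at most 2 across per trip to the upper station, so moving all 7 needs at least 4 loaded trips out, with a return between consecutive ones — at least 7 crossings.
The safety rule pushes this higher. Following every safe sequence of crossings, the most of the 7 that can be at the upper station as the cable car arrives there on crossing 7 is 6 — never all 7.
So no plan with fewer than 9 crossings exists, and this one achieves 9:
1. Keeper goes to the upper station with the beetle and the moth.  [the lower station: the finch, the gecko, the hawk, the sparrow, the worm | the upper station: the beetle, the moth]
2. Keeper goes back to the lower station with the beetle.  [the lower station: the beetle, the finch, the gecko, the hawk, the sparrow, the worm | the upper station: the moth]
3. Keeper goes to the upper station with the beetle and the hawk.  [the lower station: the finch, the gecko, the sparrow, the worm | the upper station: the beetle, the hawk, the moth]
4. Keeper goes back to the lower station with the beetle.  [the lower station: the beetle, the finch, the gecko, the sparrow, the worm | the upper station: the hawk, the moth]
5. Keeper goes to the upper station with the beetle and the sparrow.  [the lower station: the finch, the gecko, the worm | the upper station: the beetle, the hawk, the moth, the sparrow]
6. Keeper goes back to the lower station with the beetle.  [the lower station: the beetle, the finch, the gecko, the worm | the upper station: the hawk, the moth, the sparrow]
7. Keeper goes to the upper station with the finch and the gecko.  [the lower station: the beetle, the worm | the upper station: the finch, the gecko, the hawk, the moth, the sparrow]
8. Keeper goes back to the lower station alone.  [the lower station: the beetle, the worm | the upper station: the finch, the gecko, the hawk, the moth, the sparrow]
9. Keeper goes to the upper station with the beetle and the worm.  [the lower station: — | the upper station: the beetle, the finch, the gecko, the hawk, the moth, the sparrow, the worm]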